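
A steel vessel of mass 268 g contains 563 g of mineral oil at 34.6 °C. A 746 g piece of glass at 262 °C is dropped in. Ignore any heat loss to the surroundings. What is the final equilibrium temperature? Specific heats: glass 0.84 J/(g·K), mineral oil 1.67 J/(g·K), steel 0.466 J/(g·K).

T_f ≈ 118.8 °C

Heat gained plus heat lost sum to zero:
746·0.84·(T − 262) + 563·1.67·(T − 34.6) + 268·0.466·(T − 34.6) = 0
626.64(T − 262) + 940.21(T − 34.6) + 124.89(T − 34.6) = 0
(626.64 + 940.21 + 124.89) T = 626.64·262 + 940.21·34.6 + 124.89·34.6
T = 201032 / 1691.7 = 119 °C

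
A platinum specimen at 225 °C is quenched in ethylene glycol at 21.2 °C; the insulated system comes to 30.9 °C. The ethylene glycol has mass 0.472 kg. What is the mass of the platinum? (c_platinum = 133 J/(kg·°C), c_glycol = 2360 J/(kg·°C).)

Heat gained plus heat lost sum to zero:
m×133×(30.9 − 225) + 0.472×2360×(30.9 − 21.2) = 0
-25815 m = -10805
m = -10805/-25815 ≈ 0.4186 kg

m ≈ 0.419 kg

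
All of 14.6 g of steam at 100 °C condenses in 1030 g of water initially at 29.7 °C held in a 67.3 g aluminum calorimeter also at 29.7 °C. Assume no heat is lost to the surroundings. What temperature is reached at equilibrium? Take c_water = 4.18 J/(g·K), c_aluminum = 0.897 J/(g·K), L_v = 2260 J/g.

T_f ≈ 38.1 °C

Conservation of energy gives ΣQ = 0:
condense steam: −14.6·2260 = −32996
  condensate cools 100→T: 14.6·4.18·(T − 100) = 61.03(T − 100)
  original water: 4305.4(T − 29.7)
  cup: 60.37(T − 29.7)
4426.8 T = 32996 + 6102.8 + 129663 = 168762
T ≈ 38.12 °C — below 100 °C, confirming all the steam condensed.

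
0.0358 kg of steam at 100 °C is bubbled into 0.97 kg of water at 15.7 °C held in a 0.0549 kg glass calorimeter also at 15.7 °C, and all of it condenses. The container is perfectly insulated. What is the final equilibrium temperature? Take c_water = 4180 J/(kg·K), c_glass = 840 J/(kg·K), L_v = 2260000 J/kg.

T_f ≈ 37.7 °C

Let T be the final temperature. ΣQ_i = 0:
latent heat released on condensation: 0.0358·2260000 = 80908
  condensate cools 100→T: 0.0358·4180·(T − 100) = 149.64(T − 100)
  water warms: 0.97·4180·(T − 15.7) = 4054.6(T − 15.7)
  glass cup: 0.0549·840·(T − 15.7) = 46.12(T − 15.7)
4250.4 T = 80908 + 14964 + 64381 = 160254
T ≈ 37.70 °C (< 100 °C, so full condensation is consistent).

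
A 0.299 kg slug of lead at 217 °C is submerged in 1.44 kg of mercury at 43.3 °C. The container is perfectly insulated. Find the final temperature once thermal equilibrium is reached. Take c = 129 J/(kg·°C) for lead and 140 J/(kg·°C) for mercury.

T_f = Σ m_i c_i T_i / Σ m_i c_i:
T_f = (38.57*217 + 201.6*43.3) / (38.57 + 201.6)
    = 17099 / 240.17 ≈ 71.20 °C

T_f ≈ 71.2 °C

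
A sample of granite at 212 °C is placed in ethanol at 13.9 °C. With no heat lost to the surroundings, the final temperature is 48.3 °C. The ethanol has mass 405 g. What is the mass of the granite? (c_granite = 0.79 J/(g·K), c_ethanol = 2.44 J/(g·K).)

m ≈ 263 g

|Q_granite| = |Q_ethanol|:
m·0.79·(212 − 48.3) = 405·2.44·(48.3 − 13.9)
129.32 m = 33994  ⇒  m ≈ 262.9 g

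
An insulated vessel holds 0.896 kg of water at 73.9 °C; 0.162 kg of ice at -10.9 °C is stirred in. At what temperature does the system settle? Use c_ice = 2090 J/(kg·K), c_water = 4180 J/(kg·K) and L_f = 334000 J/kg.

Setting the total heat transfer to zero:
warm ice to 0 °C: 0.162×2090×(0 − (-10.9)) = 3690.5
  latent heat to melt: 0.162×334000 = 54108
  meltwater 0→T: 0.162×4180×T = 677.16 T
  water: 3745.3(T − 73.9)
4422.4 T = 276776 − 57799 = 218978
T ≈ 49.52 °C — above 0 °C, consistent with complete melting.

T_f ≈ 49.5 °C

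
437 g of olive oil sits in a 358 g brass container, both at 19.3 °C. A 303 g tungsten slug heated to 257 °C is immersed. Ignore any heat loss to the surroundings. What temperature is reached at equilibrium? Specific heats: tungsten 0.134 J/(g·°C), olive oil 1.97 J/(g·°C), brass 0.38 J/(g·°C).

Setting the total heat transfer to zero:
303×0.134×(T − 257) + 437×1.97×(T − 19.3) + 358×0.38×(T − 19.3) = 0
40.6(T − 257) + 860.89(T − 19.3) + 136.04(T − 19.3) = 0
1037.5 T = 29675
T = 29675/1037.5 ≈ 28.60 °C

T_f ≈ 28.6 °C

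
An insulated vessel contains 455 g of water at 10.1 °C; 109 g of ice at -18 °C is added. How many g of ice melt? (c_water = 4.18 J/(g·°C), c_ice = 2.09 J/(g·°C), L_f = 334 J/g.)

m_melted ≈ 45.2 g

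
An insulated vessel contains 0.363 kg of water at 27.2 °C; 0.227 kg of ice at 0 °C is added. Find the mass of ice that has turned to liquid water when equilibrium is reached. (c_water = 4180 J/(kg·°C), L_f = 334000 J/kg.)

m_melted ≈ 0.124 kg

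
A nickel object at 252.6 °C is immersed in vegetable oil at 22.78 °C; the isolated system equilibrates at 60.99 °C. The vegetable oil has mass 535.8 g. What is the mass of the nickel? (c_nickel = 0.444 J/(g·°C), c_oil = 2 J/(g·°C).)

m ≈ 481 g

Net heat exchanged in the isolated system is zero:
m×0.444×(60.99 − 252.6) + 535.8×2×(60.99 − 22.78) = 0
-85.07 m = -40946
m = -40946/-85.07 ≈ 481.3 g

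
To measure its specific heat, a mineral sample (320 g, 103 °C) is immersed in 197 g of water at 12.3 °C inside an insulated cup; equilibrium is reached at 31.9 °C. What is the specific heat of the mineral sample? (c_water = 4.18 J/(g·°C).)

c ≈ 0.709 J/(g·°C)

Conservation of energy gives ΣQ = 0:
320·c·(31.9 − 103) + 197·4.18·(31.9 − 12.3) = 0
-22752 c = -16140
c = -16140/-22752 ≈ 0.7094 J/(g·°C)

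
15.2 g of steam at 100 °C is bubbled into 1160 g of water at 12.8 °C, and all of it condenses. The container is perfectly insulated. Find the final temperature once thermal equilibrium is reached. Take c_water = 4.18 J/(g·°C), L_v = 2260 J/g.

T_f ≈ 20.9 °C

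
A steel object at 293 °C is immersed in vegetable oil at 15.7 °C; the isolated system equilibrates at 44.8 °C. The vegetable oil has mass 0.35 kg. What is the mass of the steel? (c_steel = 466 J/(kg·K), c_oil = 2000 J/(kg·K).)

m ≈ 0.176 kg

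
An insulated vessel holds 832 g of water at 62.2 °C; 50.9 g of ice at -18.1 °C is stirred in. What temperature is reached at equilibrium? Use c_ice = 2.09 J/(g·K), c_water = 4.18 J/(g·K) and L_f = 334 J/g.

T_f ≈ 53.5 °C

Heat gained plus heat lost sum to zero:
warm ice to 0 °C: 50.9·2.09·(0 − (-18.1)) = 1925.5; fusion: m_ice L_f = 50.9·334 = 17001; warm the meltwater: 212.76 T; water cools: 832·4.18·(T − 62.2) = 3477.8(T − 62.2)
3690.5 T = 216317 − 18926 = 197391
T ≈ 53.49 °C (positive, so assuming full melt was valid).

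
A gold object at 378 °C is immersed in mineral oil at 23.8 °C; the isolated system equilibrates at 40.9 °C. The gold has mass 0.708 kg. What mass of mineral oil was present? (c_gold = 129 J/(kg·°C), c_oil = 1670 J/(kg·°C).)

m ≈ 1.08 kg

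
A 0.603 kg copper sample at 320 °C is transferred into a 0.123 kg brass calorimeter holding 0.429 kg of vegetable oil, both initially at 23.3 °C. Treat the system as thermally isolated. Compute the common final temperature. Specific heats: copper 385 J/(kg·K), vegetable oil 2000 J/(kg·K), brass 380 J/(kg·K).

T_f ≈ 83.9 °C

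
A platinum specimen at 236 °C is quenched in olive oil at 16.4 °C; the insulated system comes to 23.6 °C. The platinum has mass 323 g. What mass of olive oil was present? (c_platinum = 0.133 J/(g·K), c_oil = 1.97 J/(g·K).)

m ≈ 643 g

Let T be the final temperature. ΣQ_i = 0:
323×0.133×(23.6 − 236) + m×1.97×(23.6 − 16.4) = 0
14.18 m = 9124.5
m = 9124.5/14.18 ≈ 643.3 g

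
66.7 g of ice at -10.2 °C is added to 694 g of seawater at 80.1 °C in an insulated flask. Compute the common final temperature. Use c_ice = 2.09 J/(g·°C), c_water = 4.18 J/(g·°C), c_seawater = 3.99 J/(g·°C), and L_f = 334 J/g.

T_f ≈ 65.0 °C

Energy balance with sensible and latent terms:
warm ice to 0 °C: 66.7·2.09·(0 − (-10.2)) = 1421.9
  fusion: m_ice L_f = 66.7·334 = 22278
  warm the meltwater: 278.81 T
  seawater cools: 694·3.99·(T − 80.1) = 2769.1(T − 80.1)
3047.9 T = 221802 − 23700 = 198102
T ≈ 65.00 °C. Since T > 0 °C, the all-ice-melts assumption holds.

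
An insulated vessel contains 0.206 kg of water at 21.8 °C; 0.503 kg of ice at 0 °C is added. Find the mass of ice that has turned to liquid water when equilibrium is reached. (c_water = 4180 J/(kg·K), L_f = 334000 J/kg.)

m_melted ≈ 0.0562 kg

Cooling the water to 0 °C releases 0.206·4180·21.8 = 18772 J.
Melting all 0.503 kg of ice would need 0.503·334000 = 168002 J.
Since 18772 < 168002 J, not all the ice melts; equilibrium is at 0 °C.
Mass melted = 18772/334000 ≈ 0.0562 kg.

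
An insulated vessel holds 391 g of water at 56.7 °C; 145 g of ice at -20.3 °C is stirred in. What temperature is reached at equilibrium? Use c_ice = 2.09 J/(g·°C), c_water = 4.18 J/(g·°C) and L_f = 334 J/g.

Sum of m c ΔT and latent-heat terms is zero:
warm ice to 0 °C: 145·2.09·(0 − (-20.3)) = 6151.9
  latent heat to melt: 145·334 = 48430
  meltwater 0→T: 145·4.18·T = 606.1 T
  water: 1634.4(T − 56.7)
2240.5 T = 92669 − 54582 = 38087
T ≈ 17.00 °C — above 0 °C, consistent with complete melting.

T_f ≈ 17.0 °C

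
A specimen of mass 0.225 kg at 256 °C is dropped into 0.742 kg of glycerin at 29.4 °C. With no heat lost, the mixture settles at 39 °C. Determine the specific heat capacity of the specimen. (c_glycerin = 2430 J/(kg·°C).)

c ≈ 355 J/(kg·°C)

m_s c (T_s − T_f) = m_glycerin c_glycerin (T_f − T_0):
0.225·c·(256 − 39) = 0.742·2430·(39 − 29.4)
48.83 c = 17309  ⇒  c ≈ 354.5 J/(kg·°C)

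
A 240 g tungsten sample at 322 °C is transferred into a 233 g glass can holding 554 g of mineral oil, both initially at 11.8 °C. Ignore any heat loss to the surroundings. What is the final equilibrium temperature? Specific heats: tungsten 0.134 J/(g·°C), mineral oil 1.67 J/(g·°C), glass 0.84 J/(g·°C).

Taking heat into each body as positive, Σ m c ΔT = 0:
240·0.134·(T − 322) + 554·1.67·(T − 11.8) + 233·0.84·(T − 11.8) = 0
32.16(T − 322) + 925.18(T − 11.8) + 195.72(T − 11.8) = 0
(32.16 + 925.18 + 195.72) T = 32.16·322 + 925.18·11.8 + 195.72·11.8
T = 23582/1153.1 ≈ 20.45 °C

T_f ≈ 20.5 °C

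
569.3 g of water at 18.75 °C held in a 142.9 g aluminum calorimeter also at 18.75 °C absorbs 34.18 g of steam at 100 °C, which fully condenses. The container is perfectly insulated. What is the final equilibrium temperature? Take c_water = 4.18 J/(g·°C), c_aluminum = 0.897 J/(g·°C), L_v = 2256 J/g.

T_f ≈ 52.2 °C

Setting the total heat transfer to zero:
latent heat released on condensation: 34.18·2256 = 77110; condensate cools 100→T: 34.18·4.18·(T − 100) = 142.87(T − 100); water warms: 569.3·4.18·(T − 18.75) = 2379.7(T − 18.75); cup: 128.18(T − 18.75)
2650.7 T = 77110 + 14287 + 47022 = 138420
T ≈ 52.22 °C (< 100 °C, so full condensation is consistent).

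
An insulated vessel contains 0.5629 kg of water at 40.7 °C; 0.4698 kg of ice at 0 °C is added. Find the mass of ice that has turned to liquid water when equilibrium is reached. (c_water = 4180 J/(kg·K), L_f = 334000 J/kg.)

m_melted ≈ 0.287 kg

Water can give up m c ΔT = 0.5629×4180×40.7 = 95764 J before reaching 0 °C.
Fully melting the ice requires m_ice L_f = 0.4698×334000 = 156913 J.
95764 J < 156913 J, so only part of the ice melts and the system sits at 0 °C.
m_melted×334000 = 95764  ⇒  m_melted ≈ 0.2867 kg.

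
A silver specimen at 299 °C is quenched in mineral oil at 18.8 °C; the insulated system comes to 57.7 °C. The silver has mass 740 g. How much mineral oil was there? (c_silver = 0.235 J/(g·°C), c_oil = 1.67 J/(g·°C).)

Let T be the final temperature. ΣQ_i = 0:
740×0.235×(57.7 − 299) + m×1.67×(57.7 − 18.8) = 0
64.96 m = 41962
m = 41962/64.96 ≈ 645.9 g

m ≈ 646 g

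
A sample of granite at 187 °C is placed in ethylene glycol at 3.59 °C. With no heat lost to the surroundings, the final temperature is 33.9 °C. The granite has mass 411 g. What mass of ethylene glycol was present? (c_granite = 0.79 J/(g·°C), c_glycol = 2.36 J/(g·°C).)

|Q_granite| = |Q_glycol|:
411·0.79·(187 − 33.9) = m·2.36·(33.9 − 3.59)
71.53 m = 49710  ⇒  m ≈ 694.9 g

m ≈ 695 g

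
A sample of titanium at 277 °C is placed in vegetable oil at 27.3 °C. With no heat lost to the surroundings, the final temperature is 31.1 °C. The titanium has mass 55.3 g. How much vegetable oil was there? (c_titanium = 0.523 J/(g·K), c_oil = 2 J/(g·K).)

|Q_titanium| = |Q_oil|:
55.3×0.523×(277 − 31.1) = m×2×(31.1 − 27.3)
7.6 m = 7111.9  ⇒  m ≈ 935.8 g

m ≈ 936 g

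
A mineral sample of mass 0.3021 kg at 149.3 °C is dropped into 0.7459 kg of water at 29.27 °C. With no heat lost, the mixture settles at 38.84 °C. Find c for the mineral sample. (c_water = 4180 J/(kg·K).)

c ≈ 894 J/(kg·K)

Energy conservation, ΣQ = 0:
0.3021×c×(38.84 − 149.3) + 0.7459×4180×(38.84 − 29.27) = 0
-33.37 c = -29838
c = -29838/-33.37 ≈ 894.2 J/(kg·K)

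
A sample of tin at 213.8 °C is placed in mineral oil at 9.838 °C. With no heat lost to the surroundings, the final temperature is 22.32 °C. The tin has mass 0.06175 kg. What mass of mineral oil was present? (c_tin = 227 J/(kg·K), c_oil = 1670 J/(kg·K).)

m ≈ 0.129 kg

Heat lost by the tin = heat gained by the oil:
0.06175·227·(213.8 − 22.32) = m·1670·(22.32 − 9.838)
20845 m = 2684  ⇒  m ≈ 0.1288 kg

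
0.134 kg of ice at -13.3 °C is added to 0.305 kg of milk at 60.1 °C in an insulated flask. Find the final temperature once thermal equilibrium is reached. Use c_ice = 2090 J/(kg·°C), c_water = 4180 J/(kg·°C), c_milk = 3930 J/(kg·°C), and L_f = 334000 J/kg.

T_f ≈ 13.4 °C

Let T be the final temperature. ΣQ_i = 0:
warm ice to 0 °C: 0.134·2090·(0 − (-13.3)) = 3724.8
  melt ice: 0.134·334000 = 44756
  warm the meltwater: 560.12 T
  milk cools: 0.305·3930·(T − 60.1) = 1198.6(T − 60.1)
1758.8 T = 72039 − 48481 = 23558
T ≈ 13.39 °C. Since T > 0 °C, the all-ice-melts assumption holds.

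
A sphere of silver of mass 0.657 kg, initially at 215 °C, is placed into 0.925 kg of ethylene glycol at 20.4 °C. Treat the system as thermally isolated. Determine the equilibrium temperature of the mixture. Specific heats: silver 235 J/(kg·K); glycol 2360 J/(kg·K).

T_f ≈ 33.3 °C

Net heat exchanged in the isolated system is zero:
0.657*235*(T − 215) + 0.925*2360*(T − 20.4) = 0
2337.4 T = 77728
T = 77728/2337.4 ≈ 33.25 °C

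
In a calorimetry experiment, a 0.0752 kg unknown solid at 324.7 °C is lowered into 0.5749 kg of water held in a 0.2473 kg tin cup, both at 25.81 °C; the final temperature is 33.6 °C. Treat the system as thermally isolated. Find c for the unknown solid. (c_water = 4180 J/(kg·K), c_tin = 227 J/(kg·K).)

Taking heat into each body as positive, Σ m c ΔT = 0:
0.0752·c·(33.6 − 324.7) + 0.5749·4180·(33.6 − 25.81) + 0.2473·227·(33.6 − 25.81) = 0
-21.89 c = -19157
c = -19157/-21.89 ≈ 875.1 J/(kg·K)

c ≈ 875 J/(kg·K)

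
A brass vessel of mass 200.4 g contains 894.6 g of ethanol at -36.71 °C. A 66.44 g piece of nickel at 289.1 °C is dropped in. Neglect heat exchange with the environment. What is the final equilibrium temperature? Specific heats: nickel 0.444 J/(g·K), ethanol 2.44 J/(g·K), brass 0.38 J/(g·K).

T_f ≈ -32.5 °C

Setting the total heat transfer to zero:
66.44·0.444·(T − 289.1) + 894.6·2.44·(T − (-36.71)) + 200.4·0.38·(T − (-36.71)) = 0
29.5(T − 289.1) + 2182.8(T − (-36.71)) + 76.15(T − (-36.71)) = 0
2288.5 T = -74399
T = -74399 / 2288.5 = -32.5 °C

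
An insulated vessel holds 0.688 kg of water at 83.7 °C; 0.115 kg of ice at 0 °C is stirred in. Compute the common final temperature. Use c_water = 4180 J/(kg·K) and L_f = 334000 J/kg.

T_f ≈ 60.3 °C

Net heat exchanged in the isolated system is zero:
latent heat to melt: 0.115×334000 = 38410
  warm the meltwater: 480.7 T
  water cools: 0.688×4180×(T − 83.7) = 2875.8(T − 83.7)
3356.5 T = 240708 − 38410 = 202298
T ≈ 60.27 °C (positive, so assuming full melt was valid).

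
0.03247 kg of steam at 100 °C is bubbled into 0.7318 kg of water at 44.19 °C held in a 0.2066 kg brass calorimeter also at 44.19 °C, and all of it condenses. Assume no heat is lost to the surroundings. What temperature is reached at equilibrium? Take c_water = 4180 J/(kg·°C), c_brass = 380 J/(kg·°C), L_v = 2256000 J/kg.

T_f ≈ 68.9 °C

Sum of m c ΔT and latent-heat terms is zero:
latent heat released on condensation: 0.03247×2256000 = 73252; condensate cools 100→T: 0.03247×4180×(T − 100) = 135.72(T − 100); water warms: 0.7318×4180×(T − 44.19) = 3058.9(T − 44.19); cup: 78.51(T − 44.19)
3273.2 T = 73252 + 13572 + 138643 = 225468
T ≈ 68.88 °C (< 100 °C, so full condensation is consistent).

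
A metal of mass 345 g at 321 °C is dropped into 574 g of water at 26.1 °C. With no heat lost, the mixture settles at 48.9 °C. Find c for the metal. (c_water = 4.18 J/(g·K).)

c ≈ 0.583 J/(g·K)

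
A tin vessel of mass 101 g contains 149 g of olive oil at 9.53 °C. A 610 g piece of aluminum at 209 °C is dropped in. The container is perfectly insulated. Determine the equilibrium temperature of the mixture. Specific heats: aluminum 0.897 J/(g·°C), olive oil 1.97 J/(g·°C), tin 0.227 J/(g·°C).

T_f ≈ 135.9 °C

With ΣQ=0 the equilibrium temperature is the m·c-weighted mean:
T_f = (547.17*209 + 293.53*9.53 + 22.93*9.53) / (547.17 + 293.53 + 22.93)
    = 117374 / 863.63 ≈ 135.91 °C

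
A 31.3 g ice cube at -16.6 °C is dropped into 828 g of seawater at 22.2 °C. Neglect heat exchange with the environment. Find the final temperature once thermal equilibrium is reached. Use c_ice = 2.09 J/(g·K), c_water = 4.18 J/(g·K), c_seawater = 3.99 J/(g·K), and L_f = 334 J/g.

Let T be the final temperature. ΣQ_i = 0:
warm ice to 0 °C: 31.3×2.09×(0 − (-16.6)) = 1085.9
  melt ice: 31.3×334 = 10454
  warm the meltwater: 130.83 T
  seawater: 3303.7(T − 22.2)
3434.6 T = 73343 − 11540 = 61802
T ≈ 17.99 °C — above 0 °C, consistent with complete melting.

T_f ≈ 18.0 °C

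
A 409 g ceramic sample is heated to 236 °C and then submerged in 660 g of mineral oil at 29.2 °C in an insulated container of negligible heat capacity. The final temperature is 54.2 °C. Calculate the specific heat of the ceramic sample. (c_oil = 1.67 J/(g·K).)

c ≈ 0.371 J/(g·K)

m_s c (T_s − T_f) = m_oil c_oil (T_f − T_0):
409×c×(236 − 54.2) = 660×1.67×(54.2 − 29.2)
74356 c = 27555  ⇒  c ≈ 0.3706 J/(g·K)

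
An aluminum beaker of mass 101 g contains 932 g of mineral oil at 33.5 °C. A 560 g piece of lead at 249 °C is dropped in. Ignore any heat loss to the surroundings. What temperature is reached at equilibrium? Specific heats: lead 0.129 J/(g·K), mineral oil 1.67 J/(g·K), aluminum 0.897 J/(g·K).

Heat gained plus heat lost sum to zero:
560·0.129·(T − 249) + 932·1.67·(T − 33.5) + 101·0.897·(T − 33.5) = 0
1719.3 T = 73163
T = 73163 / 1719.3 = 42.6 °C

T_f ≈ 42.6 °C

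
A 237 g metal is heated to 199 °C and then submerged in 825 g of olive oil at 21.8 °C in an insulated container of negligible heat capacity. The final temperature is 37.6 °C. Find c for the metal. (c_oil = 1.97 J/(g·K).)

c ≈ 0.671 J/(g·K)

Energy conservation, ΣQ = 0:
237×c×(37.6 − 199) + 825×1.97×(37.6 − 21.8) = 0
-38252 c = -25679
c = -25679/-38252 ≈ 0.6713 J/(g·K)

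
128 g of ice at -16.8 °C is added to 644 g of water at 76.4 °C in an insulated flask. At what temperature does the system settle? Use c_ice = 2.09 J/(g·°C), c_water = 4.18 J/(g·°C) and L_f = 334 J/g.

Energy balance with sensible and latent terms:
ice -16.8→0 °C: 128·2.09·16.8 = 4494.3; melt ice: 128·334 = 42752; warm the meltwater: 535.04 T; water: 2691.9(T − 76.4)
3227 T = 205663 − 47246 = 158416
T ≈ 49.09 °C. Since T > 0 °C, the all-ice-melts assumption holds.

T_f ≈ 49.1 °C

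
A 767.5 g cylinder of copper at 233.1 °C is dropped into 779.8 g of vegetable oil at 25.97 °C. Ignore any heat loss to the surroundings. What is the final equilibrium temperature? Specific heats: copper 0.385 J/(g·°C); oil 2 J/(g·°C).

Taking heat into each body as positive, Σ m c ΔT = 0:
767.5*0.385*(T − 233.1) + 779.8*2*(T − 25.97) = 0
(295.49 + 1559.6) T = 295.49*233.1 + 1559.6*25.97
T = 109381/1855.1 ≈ 58.96 °C

T_f ≈ 59.0 °C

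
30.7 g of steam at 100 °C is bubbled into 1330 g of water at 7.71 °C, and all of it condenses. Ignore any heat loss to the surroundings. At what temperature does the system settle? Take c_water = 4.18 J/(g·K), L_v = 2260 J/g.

Setting the total heat transfer to zero:
latent heat released on condensation: 30.7×2260 = 69382; condensate cools 100→T: 30.7×4.18×(T − 100) = 128.33(T − 100); water warms: 1330×4.18×(T − 7.71) = 5559.4(T − 7.71)
5687.7 T = 69382 + 12833 + 42863 = 125078
T ≈ 21.99 °C, under the boiling point, so the assumption holds.

T_f ≈ 22.0 °C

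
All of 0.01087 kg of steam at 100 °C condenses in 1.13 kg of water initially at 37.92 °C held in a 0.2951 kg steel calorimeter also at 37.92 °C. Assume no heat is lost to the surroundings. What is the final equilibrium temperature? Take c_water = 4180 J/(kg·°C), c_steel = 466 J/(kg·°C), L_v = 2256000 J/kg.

Sum of m c ΔT and latent-heat terms is zero:
condense steam: −0.01087×2256000 = −24523
  condensed water 100 °C→T: 45.44(T − 100)
  water warms: 1.13×4180×(T − 37.92) = 4723.4(T − 37.92)
  cup: 137.52(T − 37.92)
4906.4 T = 24523 + 4543.7 + 184326 = 213392
T ≈ 43.49 °C (< 100 °C, so full condensation is consistent).

T_f ≈ 43.5 °C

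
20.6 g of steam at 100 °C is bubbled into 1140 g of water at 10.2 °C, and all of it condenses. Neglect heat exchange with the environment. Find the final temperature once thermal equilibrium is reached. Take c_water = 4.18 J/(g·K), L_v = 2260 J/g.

T_f ≈ 21.4 °C

Setting the total heat transfer to zero:
latent heat released on condensation: 20.6×2260 = 46556
  condensed water 100 °C→T: 86.11(T − 100)
  water warms: 1140×4.18×(T − 10.2) = 4765.2(T − 10.2)
4851.3 T = 46556 + 8610.8 + 48605 = 103772
T ≈ 21.39 °C — below 100 °C, confirming all the steam condensed.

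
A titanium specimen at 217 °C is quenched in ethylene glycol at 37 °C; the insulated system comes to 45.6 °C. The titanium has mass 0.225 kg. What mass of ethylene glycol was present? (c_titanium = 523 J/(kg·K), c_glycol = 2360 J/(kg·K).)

m ≈ 0.994 kg

Net heat exchanged in the isolated system is zero:
0.225×523×(45.6 − 217) + m×2360×(45.6 − 37) = 0
20296 m = 20169
m = 20169/20296 ≈ 0.9938 kg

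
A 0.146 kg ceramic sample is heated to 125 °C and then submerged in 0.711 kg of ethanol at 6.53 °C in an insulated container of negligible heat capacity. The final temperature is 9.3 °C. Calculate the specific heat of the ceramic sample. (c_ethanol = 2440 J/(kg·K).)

m_s c (T_s − T_f) = m_ethanol c_ethanol (T_f − T_0):
0.146×c×(125 − 9.3) = 0.711×2440×(9.3 − 6.53)
16.89 c = 4805.5  ⇒  c ≈ 284.5 J/(kg·K)

c ≈ 284 J/(kg·K)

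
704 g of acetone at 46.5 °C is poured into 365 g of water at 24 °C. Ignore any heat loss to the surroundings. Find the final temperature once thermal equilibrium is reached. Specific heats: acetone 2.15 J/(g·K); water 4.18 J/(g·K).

T_f ≈ 35.2 °C

Let T be the final temperature. ΣQ_i = 0:
704*2.15*(T − 46.5) + 365*4.18*(T − 24) = 0
3039.3 T = 106999
T = 106999 / 3039.3 = 35.2 °C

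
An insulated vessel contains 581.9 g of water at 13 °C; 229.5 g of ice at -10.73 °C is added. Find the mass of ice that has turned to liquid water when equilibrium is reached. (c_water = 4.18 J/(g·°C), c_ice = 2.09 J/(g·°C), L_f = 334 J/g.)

Water can give up m c ΔT = 581.9·4.18·13 = 31620 J before reaching 0 °C.
Of that, 229.5·2.09·10.73 = 5146.7 J goes to bring the ice to 0 °C, leaving 26474 J.
Melting all 229.5 g of ice would need 229.5·334 = 76653 J.
Since 26474 < 76653 J, not all the ice melts; equilibrium is at 0 °C.
m_melt = 26474 / L_f = 79.26 g.

m_melted ≈ 79.3 g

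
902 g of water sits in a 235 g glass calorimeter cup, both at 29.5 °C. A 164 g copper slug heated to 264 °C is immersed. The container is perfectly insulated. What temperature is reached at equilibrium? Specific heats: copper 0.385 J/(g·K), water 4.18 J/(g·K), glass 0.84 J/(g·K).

T_f ≈ 33.2 °C

Taking heat into each body as positive, Σ m c ΔT = 0:
164·0.385·(T − 264) + 902·4.18·(T − 29.5) + 235·0.84·(T − 29.5) = 0
4030.9 T = 133718
T = 133718 / 4030.9 = 33.2 °C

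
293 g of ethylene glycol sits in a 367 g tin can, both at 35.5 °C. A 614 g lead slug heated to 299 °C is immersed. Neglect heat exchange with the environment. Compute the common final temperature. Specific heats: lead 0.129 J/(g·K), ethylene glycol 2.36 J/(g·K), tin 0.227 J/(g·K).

Energy conservation, ΣQ = 0:
614·0.129·(T − 299) + 293·2.36·(T − 35.5) + 367·0.227·(T − 35.5) = 0
854 T = 51188
T = 51188/854 ≈ 59.94 °C

T_f ≈ 59.9 °C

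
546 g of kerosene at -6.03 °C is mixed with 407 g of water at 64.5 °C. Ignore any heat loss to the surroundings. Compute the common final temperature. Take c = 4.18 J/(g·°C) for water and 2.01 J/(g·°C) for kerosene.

Heat lost by the water equals heat gained by the kerosene:
407×4.18×(64.5 − T) = 546×2.01×(T − (-6.03))
1701.3(64.5 − T) = 1097.5(T − (-6.03))
2798.7 T = 103114  ⇒  T ≈ 36.84 °C

T_f ≈ 36.8 °C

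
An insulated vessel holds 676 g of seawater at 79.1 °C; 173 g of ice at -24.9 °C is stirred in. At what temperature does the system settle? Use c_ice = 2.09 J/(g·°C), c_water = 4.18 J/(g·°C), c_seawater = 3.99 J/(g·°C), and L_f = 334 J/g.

Conservation of energy gives ΣQ = 0:
ice -24.9→0 °C: 173×2.09×24.9 = 9003.1
  fusion: m_ice L_f = 173×334 = 57782
  meltwater 0→T: 173×4.18×T = 723.14 T
  seawater cools: 676×3.99×(T − 79.1) = 2697.2(T − 79.1)
3420.4 T = 213352 − 66785 = 146567
T ≈ 42.85 °C. Since T > 0 °C, the all-ice-melts assumption holds.

T_f ≈ 42.9 °C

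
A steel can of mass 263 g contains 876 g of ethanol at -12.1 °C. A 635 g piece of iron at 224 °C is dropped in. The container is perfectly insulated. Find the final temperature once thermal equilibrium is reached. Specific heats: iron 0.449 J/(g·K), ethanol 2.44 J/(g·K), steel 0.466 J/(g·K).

T_f ≈ 14.3 °C

Taking heat into each body as positive, Σ m c ΔT = 0:
635×0.449×(T − 224) + 876×2.44×(T − (-12.1)) + 263×0.466×(T − (-12.1)) = 0
2545.1 T = 36520
T = 36520/2545.1 ≈ 14.35 °C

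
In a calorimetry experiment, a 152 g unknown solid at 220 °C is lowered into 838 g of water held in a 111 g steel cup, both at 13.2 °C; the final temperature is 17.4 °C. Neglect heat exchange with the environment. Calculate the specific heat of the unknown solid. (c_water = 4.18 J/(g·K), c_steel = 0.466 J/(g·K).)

c ≈ 0.485 J/(g·K)

Energy conservation, ΣQ = 0:
152·c·(17.4 − 220) + 838·4.18·(17.4 − 13.2) + 111·0.466·(17.4 − 13.2) = 0
-30795 c = -14929
c = -14929/-30795 ≈ 0.4848 J/(g·K)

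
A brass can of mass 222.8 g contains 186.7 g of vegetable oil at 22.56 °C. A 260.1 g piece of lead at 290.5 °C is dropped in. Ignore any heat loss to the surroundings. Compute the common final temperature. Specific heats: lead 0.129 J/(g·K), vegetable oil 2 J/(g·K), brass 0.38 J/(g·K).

T_f ≈ 40.8 °C

Heat gained plus heat lost sum to zero:
260.1×0.129×(T − 290.5) + 186.7×2×(T − 22.56) + 222.8×0.38×(T − 22.56) = 0
491.62 T = 20081
T = 20081/491.62 ≈ 40.85 °C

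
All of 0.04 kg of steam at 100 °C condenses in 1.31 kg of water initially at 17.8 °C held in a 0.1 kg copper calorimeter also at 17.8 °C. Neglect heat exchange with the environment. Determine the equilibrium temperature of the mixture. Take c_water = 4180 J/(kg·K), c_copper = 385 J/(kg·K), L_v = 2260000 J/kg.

Setting the total heat transfer to zero:
condense steam: −0.04·2260000 = −90400
  condensed water 100 °C→T: 167.2(T − 100)
  water warms: 1.31·4180·(T − 17.8) = 5475.8(T − 17.8)
  copper cup: 0.1·385·(T − 17.8) = 38.5(T − 17.8)
5681.5 T = 90400 + 16720 + 98155 = 205275
T ≈ 36.13 °C, under the boiling point, so the assumption holds.

T_f ≈ 36.1 °C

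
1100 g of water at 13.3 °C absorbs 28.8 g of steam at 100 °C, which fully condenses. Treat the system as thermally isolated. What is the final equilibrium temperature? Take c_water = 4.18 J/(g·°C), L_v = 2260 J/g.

Net heat exchanged in the isolated system is zero:
condense steam: −28.8×2260 = −65088
  condensate cools 100→T: 28.8×4.18×(T − 100) = 120.38(T − 100)
  water warms: 1100×4.18×(T − 13.3) = 4598(T − 13.3)
4718.4 T = 65088 + 12038 + 61153 = 138280
T ≈ 29.31 °C, under the boiling point, so the assumption holds.

T_f ≈ 29.3 °C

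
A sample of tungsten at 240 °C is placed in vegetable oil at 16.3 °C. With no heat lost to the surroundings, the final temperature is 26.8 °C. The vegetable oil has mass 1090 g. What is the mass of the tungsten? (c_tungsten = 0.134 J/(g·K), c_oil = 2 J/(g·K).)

m ≈ 801 g

Setting the total heat transfer to zero:
m·0.134·(26.8 − 240) + 1090·2·(26.8 − 16.3) = 0
-28.57 m = -22890
m = -22890/-28.57 ≈ 801.2 g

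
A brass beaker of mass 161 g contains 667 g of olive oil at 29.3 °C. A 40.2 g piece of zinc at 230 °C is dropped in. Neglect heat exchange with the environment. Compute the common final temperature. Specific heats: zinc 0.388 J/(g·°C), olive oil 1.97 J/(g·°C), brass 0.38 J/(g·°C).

Conservation of energy gives ΣQ = 0:
40.2·0.388·(T − 230) + 667·1.97·(T − 29.3) + 161·0.38·(T − 29.3) = 0
15.6(T − 230) + 1314(T − 29.3) + 61.18(T − 29.3) = 0
(15.6 + 1314 + 61.18) T = 15.6·230 + 1314·29.3 + 61.18·29.3
T ≈ 31.55 °C

T_f ≈ 31.6 °C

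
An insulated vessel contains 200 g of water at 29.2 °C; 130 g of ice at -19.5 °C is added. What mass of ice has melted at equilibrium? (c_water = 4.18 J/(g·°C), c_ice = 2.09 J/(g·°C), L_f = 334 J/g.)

m_melted ≈ 57.2 g

Water can give up m c ΔT = 200×4.18×29.2 = 24411 J before reaching 0 °C.
Warming the ice to 0 °C takes 130×2.09×19.5 = 5298.1 J, leaving 19113 J for melting.
Fully melting the ice requires m_ice L_f = 130×334 = 43420 J.
That's not enough to melt it all — equilibrium is at 0 °C with ice remaining.
m_melt = 19113 / L_f = 57.22 g.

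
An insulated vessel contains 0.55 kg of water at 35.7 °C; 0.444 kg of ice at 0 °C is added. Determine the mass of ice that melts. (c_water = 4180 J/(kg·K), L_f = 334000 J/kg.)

m_melted ≈ 0.246 kg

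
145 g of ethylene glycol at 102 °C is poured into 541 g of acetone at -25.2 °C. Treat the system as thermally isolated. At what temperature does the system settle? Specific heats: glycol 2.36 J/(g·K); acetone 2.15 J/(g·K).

T_f ≈ 3.7 °C

Net heat exchanged in the isolated system is zero:
145*2.36*(T − 102) + 541*2.15*(T − (-25.2)) = 0
342.2(T − 102) + 1163.1(T − (-25.2)) = 0
1505.3 T = 5593
T ≈ 3.72 °C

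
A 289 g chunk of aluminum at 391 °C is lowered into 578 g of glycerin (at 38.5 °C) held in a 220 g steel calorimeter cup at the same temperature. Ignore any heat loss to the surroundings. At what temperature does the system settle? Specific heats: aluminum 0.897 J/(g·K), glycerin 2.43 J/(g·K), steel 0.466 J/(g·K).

T_f ≈ 90.2 °C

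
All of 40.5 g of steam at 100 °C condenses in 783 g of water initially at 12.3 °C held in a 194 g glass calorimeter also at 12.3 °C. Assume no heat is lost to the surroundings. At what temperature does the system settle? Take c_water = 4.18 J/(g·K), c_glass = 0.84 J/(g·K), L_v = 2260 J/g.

Taking heat into each body as positive, Σ m c ΔT = 0:
condense steam: −40.5×2260 = −91530; condensate cools 100→T: 40.5×4.18×(T − 100) = 169.29(T − 100); water warms: 783×4.18×(T − 12.3) = 3272.9(T − 12.3); glass cup: 194×0.84×(T − 12.3) = 162.96(T − 12.3)
3605.2 T = 91530 + 16929 + 42262 = 150721
T ≈ 41.81 °C — below 100 °C, confirming all the steam condensed.

T_f ≈ 41.8 °C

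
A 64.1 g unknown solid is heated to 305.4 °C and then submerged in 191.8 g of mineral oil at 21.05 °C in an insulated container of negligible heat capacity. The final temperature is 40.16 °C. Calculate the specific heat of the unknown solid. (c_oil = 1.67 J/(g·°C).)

c ≈ 0.36 J/(g·°C)

Heat gained plus heat lost sum to zero:
64.1×c×(40.16 − 305.4) + 191.8×1.67×(40.16 − 21.05) = 0
-17002 c = -6121
c = -6121/-17002 ≈ 0.36 J/(g·°C)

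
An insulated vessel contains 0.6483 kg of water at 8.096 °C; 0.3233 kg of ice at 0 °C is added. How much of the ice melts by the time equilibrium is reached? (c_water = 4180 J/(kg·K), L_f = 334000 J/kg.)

m_melted ≈ 0.0657 kg

Water can give up m c ΔT = 0.6483×4180×8.096 = 21939 J before reaching 0 °C.
Fully melting the ice requires m_ice L_f = 0.3233×334000 = 107982 J.
21939 J < 107982 J, so only part of the ice melts and the system sits at 0 °C.
m_melted×334000 = 21939  ⇒  m_melted ≈ 0.06569 kg.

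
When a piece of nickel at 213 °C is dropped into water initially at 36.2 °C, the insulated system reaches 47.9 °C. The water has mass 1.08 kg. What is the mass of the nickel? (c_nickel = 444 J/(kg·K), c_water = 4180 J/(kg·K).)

m ≈ 0.721 kg

Heat gained plus heat lost sum to zero:
m×444×(47.9 − 213) + 1.08×4180×(47.9 − 36.2) = 0
-73304 m = -52818
m = -52818/-73304 ≈ 0.7205 kg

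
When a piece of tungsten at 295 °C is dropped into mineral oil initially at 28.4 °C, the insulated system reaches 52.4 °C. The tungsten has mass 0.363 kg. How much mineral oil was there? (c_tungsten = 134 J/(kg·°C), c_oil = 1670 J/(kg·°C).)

m ≈ 0.294 kg

Taking heat into each body as positive, Σ m c ΔT = 0:
0.363×134×(52.4 − 295) + m×1670×(52.4 − 28.4) = 0
40080 m = 11801
m = 11801/40080 ≈ 0.2944 kg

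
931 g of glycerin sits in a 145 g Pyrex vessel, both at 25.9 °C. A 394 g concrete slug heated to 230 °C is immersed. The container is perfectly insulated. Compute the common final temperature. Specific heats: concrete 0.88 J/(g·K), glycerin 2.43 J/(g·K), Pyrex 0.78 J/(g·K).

Net heat exchanged in the isolated system is zero:
394*0.88*(T − 230) + 931*2.43*(T − 25.9) + 145*0.78*(T − 25.9) = 0
346.72(T − 230) + 2262.3(T − 25.9) + 113.1(T − 25.9) = 0
2722.2 T = 141269
T = 141269 / 2722.2 = 51.9 °C

T_f ≈ 51.9 °C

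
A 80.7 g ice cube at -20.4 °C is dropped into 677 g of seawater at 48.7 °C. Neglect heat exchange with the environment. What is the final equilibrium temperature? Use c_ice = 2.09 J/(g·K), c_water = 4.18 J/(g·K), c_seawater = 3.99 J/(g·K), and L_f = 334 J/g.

T_f ≈ 33.3 °C

Conservation of energy gives ΣQ = 0:
ice -20.4→0 °C: 80.7×2.09×20.4 = 3440.7; melt ice: 80.7×334 = 26954; warm the meltwater: 337.33 T; seawater cools: 677×3.99×(T − 48.7) = 2701.2(T − 48.7)
3038.6 T = 131550 − 30395 = 101155
T ≈ 33.29 °C — above 0 °C, consistent with complete melting.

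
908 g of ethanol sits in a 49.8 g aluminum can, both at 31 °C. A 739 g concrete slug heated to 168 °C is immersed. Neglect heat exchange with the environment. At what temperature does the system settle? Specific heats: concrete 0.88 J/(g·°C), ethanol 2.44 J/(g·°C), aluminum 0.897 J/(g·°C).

Heat gained plus heat lost sum to zero:
739·0.88·(T − 168) + 908·2.44·(T − 31) + 49.8·0.897·(T − 31) = 0
650.32(T − 168) + 2215.5(T − 31) + 44.67(T − 31) = 0
(650.32 + 2215.5 + 44.67) T = 650.32·168 + 2215.5·31 + 44.67·31
T ≈ 61.61 °C

T_f ≈ 61.6 °C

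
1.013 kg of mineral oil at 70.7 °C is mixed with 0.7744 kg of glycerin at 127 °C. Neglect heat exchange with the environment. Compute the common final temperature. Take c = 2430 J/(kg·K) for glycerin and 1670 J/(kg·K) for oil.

Let T be the final temperature. ΣQ_i = 0:
0.7744×2430×(T − 127) + 1.013×1670×(T − 70.7) = 0
1881.8(T − 127) + 1691.7(T − 70.7) = 0
(1881.8 + 1691.7) T = 1881.8×127 + 1691.7×70.7
T = 358591/3573.5 ≈ 100.35 °C

T_f ≈ 100.3 °C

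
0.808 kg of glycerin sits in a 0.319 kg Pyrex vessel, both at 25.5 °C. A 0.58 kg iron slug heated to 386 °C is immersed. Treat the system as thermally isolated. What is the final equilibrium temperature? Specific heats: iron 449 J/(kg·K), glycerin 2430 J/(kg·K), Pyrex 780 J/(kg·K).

Conservation of energy gives ΣQ = 0:
0.58*449*(T − 386) + 0.808*2430*(T − 25.5) + 0.319*780*(T − 25.5) = 0
2472.7 T = 156935
T = 156935 / 2472.7 = 63.5 °C

T_f ≈ 63.5 °C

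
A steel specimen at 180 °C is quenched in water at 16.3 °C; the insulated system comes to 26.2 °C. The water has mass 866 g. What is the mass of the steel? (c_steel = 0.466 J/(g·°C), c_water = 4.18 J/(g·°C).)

Heat gained plus heat lost sum to zero:
m×0.466×(26.2 − 180) + 866×4.18×(26.2 − 16.3) = 0
-71.67 m = -35837
m = -35837/-71.67 ≈ 500 g

m ≈ 500 g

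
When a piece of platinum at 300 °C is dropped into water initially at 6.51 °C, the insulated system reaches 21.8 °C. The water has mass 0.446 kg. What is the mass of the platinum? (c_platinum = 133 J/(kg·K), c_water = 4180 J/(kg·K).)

m ≈ 0.77 kg

Let T be the final temperature. ΣQ_i = 0:
m×133×(21.8 − 300) + 0.446×4180×(21.8 − 6.51) = 0
-37001 m = -28505
m = -28505/-37001 ≈ 0.7704 kg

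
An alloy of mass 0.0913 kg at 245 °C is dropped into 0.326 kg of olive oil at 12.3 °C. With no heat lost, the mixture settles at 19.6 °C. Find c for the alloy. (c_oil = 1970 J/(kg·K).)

Setting the total heat transfer to zero:
0.0913×c×(19.6 − 245) + 0.326×1970×(19.6 − 12.3) = 0
-20.58 c = -4688.2
c = -4688.2/-20.58 ≈ 227.8 J/(kg·K)

c ≈ 228 J/(kg·K)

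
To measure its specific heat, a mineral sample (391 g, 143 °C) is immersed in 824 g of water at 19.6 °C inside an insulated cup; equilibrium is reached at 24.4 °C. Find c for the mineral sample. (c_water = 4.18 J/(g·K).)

Heat lost by the mineral sample = heat gained by the water:
391·c·(143 − 24.4) = 824·4.18·(24.4 − 19.6)
46373 c = 16533  ⇒  c ≈ 0.3565 J/(g·K)

c ≈ 0.357 J/(g·K)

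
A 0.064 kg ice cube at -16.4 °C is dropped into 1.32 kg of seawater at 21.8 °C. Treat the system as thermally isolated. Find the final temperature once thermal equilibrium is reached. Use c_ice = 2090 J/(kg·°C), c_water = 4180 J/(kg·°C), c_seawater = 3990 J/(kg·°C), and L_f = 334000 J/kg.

T_f ≈ 16.5 °C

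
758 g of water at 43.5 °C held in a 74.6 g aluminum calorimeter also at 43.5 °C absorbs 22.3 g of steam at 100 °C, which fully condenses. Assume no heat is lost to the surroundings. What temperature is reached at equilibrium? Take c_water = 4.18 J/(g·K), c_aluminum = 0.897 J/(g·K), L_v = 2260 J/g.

T_f ≈ 60.2 °C

Net heat exchanged in the isolated system is zero:
condense steam: −22.3×2260 = −50398
  condensate cools 100→T: 22.3×4.18×(T − 100) = 93.21(T − 100)
  original water: 3168.4(T − 43.5)
  aluminum cup: 74.6×0.897×(T − 43.5) = 66.92(T − 43.5)
3328.6 T = 50398 + 9321.4 + 140738 = 200457
T ≈ 60.22 °C, under the boiling point, so the assumption holds.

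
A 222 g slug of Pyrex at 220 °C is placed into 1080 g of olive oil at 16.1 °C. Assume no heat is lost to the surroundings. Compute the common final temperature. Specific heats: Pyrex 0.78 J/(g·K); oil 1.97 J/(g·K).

T_f ≈ 31.4 °C

Conservation of energy gives ΣQ = 0:
222·0.78·(T − 220) + 1080·1.97·(T − 16.1) = 0
2300.8 T = 72350
T = 72350 / 2300.8 = 31.4 °C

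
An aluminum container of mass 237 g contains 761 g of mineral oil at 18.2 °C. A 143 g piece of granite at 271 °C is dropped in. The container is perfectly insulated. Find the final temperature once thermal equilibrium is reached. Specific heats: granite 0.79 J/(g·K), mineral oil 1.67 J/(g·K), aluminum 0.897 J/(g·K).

With ΣQ=0 the equilibrium temperature is the m·c-weighted mean:
T_f = (112.97·271 + 1270.9·18.2 + 212.59·18.2) / (112.97 + 1270.9 + 212.59)
    = 57614 / 1596.4 ≈ 36.09 °C

T_f ≈ 36.1 °C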